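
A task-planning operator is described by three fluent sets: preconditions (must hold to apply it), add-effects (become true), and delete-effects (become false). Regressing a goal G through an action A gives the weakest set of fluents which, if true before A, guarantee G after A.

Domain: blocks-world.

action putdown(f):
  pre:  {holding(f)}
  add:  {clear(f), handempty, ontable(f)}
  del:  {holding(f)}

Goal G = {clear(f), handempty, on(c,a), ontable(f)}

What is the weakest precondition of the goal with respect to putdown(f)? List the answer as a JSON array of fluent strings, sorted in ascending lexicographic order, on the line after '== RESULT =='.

Regress:
  G ∩ del = {}  (empty — regression defined)
  G \ add = {clear(f), handempty, on(c,a), ontable(f)} \ {clear(f), handempty, ontable(f)} = {on(c,a)}
  ∪ pre   = {on(c,a)} ∪ {holding(f)}
          = {holding(f), on(c,a)}

== RESULT ==
["holding(f)", "on(c,a)"]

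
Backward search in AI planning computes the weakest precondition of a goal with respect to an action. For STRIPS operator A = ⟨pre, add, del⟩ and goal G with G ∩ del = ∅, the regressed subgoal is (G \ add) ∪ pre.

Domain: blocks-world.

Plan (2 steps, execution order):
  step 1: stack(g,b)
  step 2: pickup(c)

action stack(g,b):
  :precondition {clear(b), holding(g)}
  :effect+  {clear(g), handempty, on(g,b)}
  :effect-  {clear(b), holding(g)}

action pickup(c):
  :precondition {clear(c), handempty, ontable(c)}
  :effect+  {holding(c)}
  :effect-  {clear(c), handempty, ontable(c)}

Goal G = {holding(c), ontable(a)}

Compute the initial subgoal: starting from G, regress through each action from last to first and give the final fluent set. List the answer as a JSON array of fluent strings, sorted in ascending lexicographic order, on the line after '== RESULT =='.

Work backward from the goal:
  through step 2 (pickup(c)): drop {holding(c)}, keep {ontable(a)}, require {clear(c), handempty, ontable(c)}
    → {clear(c), handempty, ontable(a), ontable(c)}
  through step 1 (stack(g,b)): drop {handempty}, keep {clear(c), ontable(a), ontable(c)}, require {clear(b), holding(g)}
    → {clear(b), clear(c), holding(g), ontable(a), ontable(c)}

== RESULT ==
["clear(b)", "clear(c)", "holding(g)", "ontable(a)", "ontable(c)"]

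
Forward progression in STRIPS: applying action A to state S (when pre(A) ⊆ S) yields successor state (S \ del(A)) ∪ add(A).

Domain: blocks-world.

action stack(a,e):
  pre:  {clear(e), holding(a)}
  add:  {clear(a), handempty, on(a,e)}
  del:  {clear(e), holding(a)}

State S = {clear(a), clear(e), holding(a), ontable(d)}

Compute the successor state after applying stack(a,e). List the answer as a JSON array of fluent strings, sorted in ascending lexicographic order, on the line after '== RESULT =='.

Compute (S \ del) ∪ add:
  pre ⊆ S: {clear(e), holding(a)} ⊆ S  — applicable
  S \ del = {clear(a), ontable(d)}
  ∪ add   = {clear(a), handempty, on(a,e), ontable(d)}

== RESULT ==
["clear(a)", "handempty", "on(a,e)", "ontable(d)"]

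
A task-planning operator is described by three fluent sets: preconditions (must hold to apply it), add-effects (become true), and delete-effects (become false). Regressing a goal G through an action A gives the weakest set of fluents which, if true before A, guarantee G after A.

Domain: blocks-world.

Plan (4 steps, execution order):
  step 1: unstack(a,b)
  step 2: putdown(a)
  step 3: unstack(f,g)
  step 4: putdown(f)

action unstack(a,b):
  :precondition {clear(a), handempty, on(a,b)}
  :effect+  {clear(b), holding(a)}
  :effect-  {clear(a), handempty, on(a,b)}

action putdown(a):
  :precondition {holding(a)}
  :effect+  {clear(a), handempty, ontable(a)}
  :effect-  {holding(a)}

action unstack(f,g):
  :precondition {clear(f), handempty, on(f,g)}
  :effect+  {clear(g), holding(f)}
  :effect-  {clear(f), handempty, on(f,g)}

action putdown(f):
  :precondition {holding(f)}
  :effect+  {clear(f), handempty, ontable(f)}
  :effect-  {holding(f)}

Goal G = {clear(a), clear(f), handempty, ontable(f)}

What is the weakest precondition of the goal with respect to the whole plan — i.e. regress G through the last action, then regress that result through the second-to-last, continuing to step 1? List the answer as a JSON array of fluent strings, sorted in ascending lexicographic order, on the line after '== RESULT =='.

Work backward from the goal:
  through step 4 (putdown(f)): drop {clear(f), handempty, ontable(f)}, keep {clear(a)}, require {holding(f)}
    → {clear(a), holding(f)}
  through step 3 (unstack(f,g)): drop {holding(f)}, keep {clear(a)}, require {clear(f), handempty, on(f,g)}
    → {clear(a), clear(f), handempty, on(f,g)}
  through step 2 (putdown(a)): drop {clear(a), handempty}, keep {clear(f), on(f,g)}, require {holding(a)}
    → {clear(f), holding(a), on(f,g)}
  through step 1 (unstack(a,b)): drop {holding(a)}, keep {clear(f), on(f,g)}, require {clear(a), handempty, on(a,b)}
    → {clear(a), clear(f), handempty, on(a,b), on(f,g)}

== RESULT ==
["clear(a)", "clear(f)", "handempty", "on(a,b)", "on(f,g)"]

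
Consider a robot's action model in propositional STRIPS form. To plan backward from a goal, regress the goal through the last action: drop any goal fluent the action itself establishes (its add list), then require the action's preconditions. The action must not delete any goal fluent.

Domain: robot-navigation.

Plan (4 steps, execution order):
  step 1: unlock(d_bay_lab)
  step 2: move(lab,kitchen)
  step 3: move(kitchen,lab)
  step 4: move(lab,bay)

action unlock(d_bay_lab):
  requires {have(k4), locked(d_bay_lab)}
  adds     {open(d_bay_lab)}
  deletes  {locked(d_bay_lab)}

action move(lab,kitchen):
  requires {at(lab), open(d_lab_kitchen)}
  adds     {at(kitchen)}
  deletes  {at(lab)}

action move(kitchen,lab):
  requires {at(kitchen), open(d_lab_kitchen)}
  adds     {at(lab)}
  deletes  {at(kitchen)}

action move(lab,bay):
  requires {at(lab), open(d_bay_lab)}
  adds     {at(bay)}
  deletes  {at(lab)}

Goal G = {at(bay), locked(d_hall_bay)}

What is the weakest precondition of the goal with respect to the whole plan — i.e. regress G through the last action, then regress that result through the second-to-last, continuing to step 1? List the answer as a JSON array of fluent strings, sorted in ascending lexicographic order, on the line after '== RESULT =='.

Work backward from the goal:
  through step 4 (move(lab,bay)): drop {at(bay)}, keep {locked(d_hall_bay)}, require {at(lab), open(d_bay_lab)}
    → {at(lab), locked(d_hall_bay), open(d_bay_lab)}
  through step 3 (move(kitchen,lab)): drop {at(lab)}, keep {locked(d_hall_bay), open(d_bay_lab)}, require {at(kitchen), open(d_lab_kitchen)}
    → {at(kitchen), locked(d_hall_bay), open(d_bay_lab), open(d_lab_kitchen)}
  through step 2 (move(lab,kitchen)): drop {at(kitchen)}, keep {locked(d_hall_bay), open(d_bay_lab), open(d_lab_kitchen)}, require {at(lab), open(d_lab_kitchen)}
    → {at(lab), locked(d_hall_bay), open(d_bay_lab), open(d_lab_kitchen)}
  through step 1 (unlock(d_bay_lab)): drop {open(d_bay_lab)}, keep {at(lab), locked(d_hall_bay), open(d_lab_kitchen)}, require {have(k4), locked(d_bay_lab)}
    → {at(lab), have(k4), locked(d_bay_lab), locked(d_hall_bay), open(d_lab_kitchen)}

== RESULT ==
["at(lab)", "have(k4)", "locked(d_bay_lab)", "locked(d_hall_bay)", "open(d_lab_kitchen)"]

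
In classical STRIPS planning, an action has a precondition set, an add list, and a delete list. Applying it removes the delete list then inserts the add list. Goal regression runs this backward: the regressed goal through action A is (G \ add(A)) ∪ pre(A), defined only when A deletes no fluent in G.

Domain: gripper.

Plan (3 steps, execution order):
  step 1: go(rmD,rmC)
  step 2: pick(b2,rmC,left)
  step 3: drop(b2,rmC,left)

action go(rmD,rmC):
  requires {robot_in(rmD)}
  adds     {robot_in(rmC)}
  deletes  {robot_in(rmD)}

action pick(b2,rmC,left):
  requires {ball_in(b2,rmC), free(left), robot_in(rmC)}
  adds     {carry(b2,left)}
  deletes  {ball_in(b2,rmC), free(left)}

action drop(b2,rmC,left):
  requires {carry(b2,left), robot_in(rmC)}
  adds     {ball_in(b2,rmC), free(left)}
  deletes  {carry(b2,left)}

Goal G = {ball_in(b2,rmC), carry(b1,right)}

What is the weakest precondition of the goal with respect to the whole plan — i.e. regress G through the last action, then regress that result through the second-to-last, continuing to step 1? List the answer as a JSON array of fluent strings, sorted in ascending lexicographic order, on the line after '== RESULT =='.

Work backward from the goal:
  through step 3 (drop(b2,rmC,left)): drop {ball_in(b2,rmC)}, keep {carry(b1,right)}, require {carry(b2,left), robot_in(rmC)}
    → {carry(b1,right), carry(b2,left), robot_in(rmC)}
  through step 2 (pick(b2,rmC,left)): drop {carry(b2,left)}, keep {carry(b1,right), robot_in(rmC)}, require {ball_in(b2,rmC), free(left), robot_in(rmC)}
    → {ball_in(b2,rmC), carry(b1,right), free(left), robot_in(rmC)}
  through step 1 (go(rmD,rmC)): drop {robot_in(rmC)}, keep {ball_in(b2,rmC), carry(b1,right), free(left)}, require {robot_in(rmD)}
    → {ball_in(b2,rmC), carry(b1,right), free(left), robot_in(rmD)}

== RESULT ==
["ball_in(b2,rmC)", "carry(b1,right)", "free(left)", "robot_in(rmD)"]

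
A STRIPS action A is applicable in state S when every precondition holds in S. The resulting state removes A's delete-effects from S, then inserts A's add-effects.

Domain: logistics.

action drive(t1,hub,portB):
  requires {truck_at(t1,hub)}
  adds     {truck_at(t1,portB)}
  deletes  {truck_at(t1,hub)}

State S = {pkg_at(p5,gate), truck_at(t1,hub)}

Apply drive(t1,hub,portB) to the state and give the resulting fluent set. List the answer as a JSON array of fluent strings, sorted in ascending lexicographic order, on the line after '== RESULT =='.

Compute (S \ del) ∪ add:
  pre ⊆ S: {truck_at(t1,hub)} ⊆ S  — applicable
  S \ del = {pkg_at(p5,gate)}
  ∪ add   = {pkg_at(p5,gate), truck_at(t1,portB)}

== RESULT ==
["pkg_at(p5,gate)", "truck_at(t1,portB)"]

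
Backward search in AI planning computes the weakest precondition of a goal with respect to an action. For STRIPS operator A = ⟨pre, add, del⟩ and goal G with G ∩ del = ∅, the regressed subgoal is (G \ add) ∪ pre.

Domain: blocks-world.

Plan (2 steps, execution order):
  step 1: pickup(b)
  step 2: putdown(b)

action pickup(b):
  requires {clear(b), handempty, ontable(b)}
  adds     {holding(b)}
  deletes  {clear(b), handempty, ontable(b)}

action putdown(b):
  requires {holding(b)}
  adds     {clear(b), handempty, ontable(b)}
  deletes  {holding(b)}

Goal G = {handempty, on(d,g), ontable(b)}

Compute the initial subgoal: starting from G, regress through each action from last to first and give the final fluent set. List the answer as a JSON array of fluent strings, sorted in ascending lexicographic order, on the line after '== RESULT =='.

Work backward from the goal:
  through step 2 (putdown(b)): drop {handempty, ontable(b)}, keep {on(d,g)}, require {holding(b)}
    → {holding(b), on(d,g)}
  through step 1 (pickup(b)): drop {holding(b)}, keep {on(d,g)}, require {clear(b), handempty, ontable(b)}
    → {clear(b), handempty, on(d,g), ontable(b)}

== RESULT ==
["clear(b)", "handempty", "on(d,g)", "ontable(b)"]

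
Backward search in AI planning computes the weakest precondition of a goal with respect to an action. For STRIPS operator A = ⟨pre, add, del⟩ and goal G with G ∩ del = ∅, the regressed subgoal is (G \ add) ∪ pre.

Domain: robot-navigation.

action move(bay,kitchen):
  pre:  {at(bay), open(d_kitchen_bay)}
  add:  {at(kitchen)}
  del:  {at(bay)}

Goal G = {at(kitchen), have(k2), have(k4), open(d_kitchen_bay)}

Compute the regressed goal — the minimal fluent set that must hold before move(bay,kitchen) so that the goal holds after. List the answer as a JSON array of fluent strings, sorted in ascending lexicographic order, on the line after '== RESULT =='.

Compute (G \ add) ∪ pre:
  G ∩ del = {}  (empty — regression defined)
  G \ add = {at(kitchen), have(k2), have(k4), open(d_kitchen_bay)} \ {at(kitchen)} = {have(k2), have(k4), open(d_kitchen_bay)}
  ∪ pre   = {have(k2), have(k4), open(d_kitchen_bay)} ∪ {at(bay), open(d_kitchen_bay)}
          = {at(bay), have(k2), have(k4), open(d_kitchen_bay)}

== RESULT ==
["at(bay)", "have(k2)", "have(k4)", "open(d_kitchen_bay)"]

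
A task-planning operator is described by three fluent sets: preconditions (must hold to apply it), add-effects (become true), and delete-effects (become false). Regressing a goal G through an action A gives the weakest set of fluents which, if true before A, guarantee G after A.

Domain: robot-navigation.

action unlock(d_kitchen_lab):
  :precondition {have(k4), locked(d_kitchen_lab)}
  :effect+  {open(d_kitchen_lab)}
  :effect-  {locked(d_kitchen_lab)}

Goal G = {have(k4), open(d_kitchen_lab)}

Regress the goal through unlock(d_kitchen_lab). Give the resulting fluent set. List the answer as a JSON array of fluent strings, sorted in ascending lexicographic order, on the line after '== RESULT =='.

Regress:
  G ∩ del = {}  (empty — regression defined)
  G \ add = {have(k4), open(d_kitchen_lab)} \ {open(d_kitchen_lab)} = {have(k4)}
  ∪ pre   = {have(k4)} ∪ {have(k4), locked(d_kitchen_lab)}
          = {have(k4), locked(d_kitchen_lab)}

== RESULT ==
["have(k4)", "locked(d_kitchen_lab)"]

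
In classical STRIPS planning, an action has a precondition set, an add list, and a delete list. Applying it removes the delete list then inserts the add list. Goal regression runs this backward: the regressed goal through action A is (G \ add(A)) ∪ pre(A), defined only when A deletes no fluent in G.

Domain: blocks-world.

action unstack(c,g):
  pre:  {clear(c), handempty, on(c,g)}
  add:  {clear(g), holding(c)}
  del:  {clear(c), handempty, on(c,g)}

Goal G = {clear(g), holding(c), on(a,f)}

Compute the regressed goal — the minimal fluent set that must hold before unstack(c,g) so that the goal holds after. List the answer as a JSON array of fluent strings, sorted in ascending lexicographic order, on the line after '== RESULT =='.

Regress:
  G ∩ del = {}  (empty — regression defined)
  G \ add = {clear(g), holding(c), on(a,f)} \ {clear(g), holding(c)} = {on(a,f)}
  ∪ pre   = {on(a,f)} ∪ {clear(c), handempty, on(c,g)}
          = {clear(c), handempty, on(a,f), on(c,g)}

== RESULT ==
["clear(c)", "handempty", "on(a,f)", "on(c,g)"]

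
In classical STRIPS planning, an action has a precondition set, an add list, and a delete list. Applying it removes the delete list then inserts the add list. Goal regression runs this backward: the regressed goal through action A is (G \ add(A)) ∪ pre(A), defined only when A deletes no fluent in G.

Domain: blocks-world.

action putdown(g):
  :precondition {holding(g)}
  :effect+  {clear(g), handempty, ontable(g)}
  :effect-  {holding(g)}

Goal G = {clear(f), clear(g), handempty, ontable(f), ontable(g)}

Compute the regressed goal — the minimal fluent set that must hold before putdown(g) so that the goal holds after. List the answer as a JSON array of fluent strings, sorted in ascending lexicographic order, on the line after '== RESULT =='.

Regress:
  G ∩ del = {}  (empty — regression defined)
  G \ add = {clear(f), clear(g), handempty, ontable(f), ontable(g)} \ {clear(g), handempty, ontable(g)} = {clear(f), ontable(f)}
  ∪ pre   = {clear(f), ontable(f)} ∪ {holding(g)}
          = {clear(f), holding(g), ontable(f)}

== RESULT ==
["clear(f)", "holding(g)", "ontable(f)"]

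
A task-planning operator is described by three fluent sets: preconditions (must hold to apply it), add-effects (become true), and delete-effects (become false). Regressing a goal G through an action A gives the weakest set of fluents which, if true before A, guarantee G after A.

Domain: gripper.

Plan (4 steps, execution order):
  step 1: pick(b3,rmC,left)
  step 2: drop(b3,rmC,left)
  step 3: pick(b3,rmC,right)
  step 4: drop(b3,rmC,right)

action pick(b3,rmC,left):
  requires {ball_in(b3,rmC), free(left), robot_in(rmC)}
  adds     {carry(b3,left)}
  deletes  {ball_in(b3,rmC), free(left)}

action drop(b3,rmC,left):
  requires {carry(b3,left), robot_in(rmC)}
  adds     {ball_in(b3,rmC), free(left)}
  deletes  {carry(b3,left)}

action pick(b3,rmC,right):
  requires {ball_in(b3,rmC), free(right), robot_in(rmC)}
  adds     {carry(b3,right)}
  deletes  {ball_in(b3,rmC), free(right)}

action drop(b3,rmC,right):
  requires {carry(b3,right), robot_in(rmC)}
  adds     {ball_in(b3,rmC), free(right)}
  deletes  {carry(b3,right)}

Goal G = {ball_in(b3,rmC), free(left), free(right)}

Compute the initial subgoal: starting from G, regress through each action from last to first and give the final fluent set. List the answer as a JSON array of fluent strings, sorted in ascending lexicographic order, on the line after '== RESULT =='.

Regress step by step:
  through step 4 (drop(b3,rmC,right)): drop {ball_in(b3,rmC), free(right)}, keep {free(left)}, require {carry(b3,right), robot_in(rmC)}
    → {carry(b3,right), free(left), robot_in(rmC)}
  through step 3 (pick(b3,rmC,right)): drop {carry(b3,right)}, keep {free(left), robot_in(rmC)}, require {ball_in(b3,rmC), free(right), robot_in(rmC)}
    → {ball_in(b3,rmC), free(left), free(right), robot_in(rmC)}
  through step 2 (drop(b3,rmC,left)): drop {ball_in(b3,rmC), free(left)}, keep {free(right), robot_in(rmC)}, require {carry(b3,left), robot_in(rmC)}
    → {carry(b3,left), free(right), robot_in(rmC)}
  through step 1 (pick(b3,rmC,left)): drop {carry(b3,left)}, keep {free(right), robot_in(rmC)}, require {ball_in(b3,rmC), free(left), robot_in(rmC)}
    → {ball_in(b3,rmC), free(left), free(right), robot_in(rmC)}

== RESULT ==
["ball_in(b3,rmC)", "free(left)", "free(right)", "robot_in(rmC)"]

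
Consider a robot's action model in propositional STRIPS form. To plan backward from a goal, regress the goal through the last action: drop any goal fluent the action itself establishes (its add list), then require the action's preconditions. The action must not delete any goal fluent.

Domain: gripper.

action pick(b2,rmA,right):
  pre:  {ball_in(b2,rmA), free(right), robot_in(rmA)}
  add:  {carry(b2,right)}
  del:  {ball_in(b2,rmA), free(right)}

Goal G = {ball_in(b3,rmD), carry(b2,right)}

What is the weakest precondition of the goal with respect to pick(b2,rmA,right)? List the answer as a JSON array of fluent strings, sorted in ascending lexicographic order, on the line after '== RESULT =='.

Compute (G \ add) ∪ pre:
  G ∩ del = {}  (empty — regression defined)
  G \ add = {ball_in(b3,rmD), carry(b2,right)} \ {carry(b2,right)} = {ball_in(b3,rmD)}
  ∪ pre   = {ball_in(b3,rmD)} ∪ {ball_in(b2,rmA), free(right), robot_in(rmA)}
          = {ball_in(b2,rmA), ball_in(b3,rmD), free(right), robot_in(rmA)}

== RESULT ==
["ball_in(b2,rmA)", "ball_in(b3,rmD)", "free(right)", "robot_in(rmA)"]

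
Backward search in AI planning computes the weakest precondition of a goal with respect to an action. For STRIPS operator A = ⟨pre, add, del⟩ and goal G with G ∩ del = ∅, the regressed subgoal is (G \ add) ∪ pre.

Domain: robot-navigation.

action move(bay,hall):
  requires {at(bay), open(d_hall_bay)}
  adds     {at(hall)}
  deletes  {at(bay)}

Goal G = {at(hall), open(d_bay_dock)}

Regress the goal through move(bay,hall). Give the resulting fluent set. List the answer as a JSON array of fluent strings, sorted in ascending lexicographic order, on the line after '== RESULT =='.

Compute (G \ add) ∪ pre:
  G ∩ del = {}  (empty — regression defined)
  G \ add = {at(hall), open(d_bay_dock)} \ {at(hall)} = {open(d_bay_dock)}
  ∪ pre   = {open(d_bay_dock)} ∪ {at(bay), open(d_hall_bay)}
          = {at(bay), open(d_bay_dock), open(d_hall_bay)}

== RESULT ==
["at(bay)", "open(d_bay_dock)", "open(d_hall_bay)"]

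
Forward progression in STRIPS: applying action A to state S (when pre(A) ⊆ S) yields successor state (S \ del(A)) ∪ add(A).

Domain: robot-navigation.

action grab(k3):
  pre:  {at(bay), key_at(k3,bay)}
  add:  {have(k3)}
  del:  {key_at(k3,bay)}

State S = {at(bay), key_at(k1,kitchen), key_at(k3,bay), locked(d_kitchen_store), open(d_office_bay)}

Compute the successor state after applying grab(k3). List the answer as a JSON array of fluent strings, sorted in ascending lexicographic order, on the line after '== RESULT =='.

Progress:
  pre ⊆ S: {at(bay), key_at(k3,bay)} ⊆ S  — applicable
  S \ del = {at(bay), key_at(k1,kitchen), locked(d_kitchen_store), open(d_office_bay)}
  ∪ add   = {at(bay), have(k3), key_at(k1,kitchen), locked(d_kitchen_store), open(d_office_bay)}

== RESULT ==
["at(bay)", "have(k3)", "key_at(k1,kitchen)", "locked(d_kitchen_store)", "open(d_office_bay)"]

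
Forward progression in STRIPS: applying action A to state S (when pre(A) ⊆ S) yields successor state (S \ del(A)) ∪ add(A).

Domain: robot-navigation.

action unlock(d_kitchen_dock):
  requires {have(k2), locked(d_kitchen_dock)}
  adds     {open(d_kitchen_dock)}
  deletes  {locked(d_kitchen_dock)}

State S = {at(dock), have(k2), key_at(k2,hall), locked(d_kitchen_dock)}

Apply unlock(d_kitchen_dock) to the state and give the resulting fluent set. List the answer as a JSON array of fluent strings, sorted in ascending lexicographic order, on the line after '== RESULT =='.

Progress:
  pre ⊆ S: {have(k2), locked(d_kitchen_dock)} ⊆ S  — applicable
  S \ del = {at(dock), have(k2), key_at(k2,hall)}
  ∪ add   = {at(dock), have(k2), key_at(k2,hall), open(d_kitchen_dock)}

== RESULT ==
["at(dock)", "have(k2)", "key_at(k2,hall)", "open(d_kitchen_dock)"]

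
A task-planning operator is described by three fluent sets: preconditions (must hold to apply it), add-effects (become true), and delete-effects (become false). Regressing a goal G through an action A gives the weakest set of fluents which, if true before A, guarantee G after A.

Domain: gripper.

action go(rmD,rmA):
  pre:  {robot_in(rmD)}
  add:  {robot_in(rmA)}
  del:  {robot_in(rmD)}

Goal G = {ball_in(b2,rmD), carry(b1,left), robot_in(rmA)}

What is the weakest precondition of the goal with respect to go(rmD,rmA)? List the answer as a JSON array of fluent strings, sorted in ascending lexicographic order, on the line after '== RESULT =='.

Compute (G \ add) ∪ pre:
  G ∩ del = {}  (empty — regression defined)
  G \ add = {ball_in(b2,rmD), carry(b1,left), robot_in(rmA)} \ {robot_in(rmA)} = {ball_in(b2,rmD), carry(b1,left)}
  ∪ pre   = {ball_in(b2,rmD), carry(b1,left)} ∪ {robot_in(rmD)}
          = {ball_in(b2,rmD), carry(b1,left), robot_in(rmD)}

== RESULT ==
["ball_in(b2,rmD)", "carry(b1,left)", "robot_in(rmD)"]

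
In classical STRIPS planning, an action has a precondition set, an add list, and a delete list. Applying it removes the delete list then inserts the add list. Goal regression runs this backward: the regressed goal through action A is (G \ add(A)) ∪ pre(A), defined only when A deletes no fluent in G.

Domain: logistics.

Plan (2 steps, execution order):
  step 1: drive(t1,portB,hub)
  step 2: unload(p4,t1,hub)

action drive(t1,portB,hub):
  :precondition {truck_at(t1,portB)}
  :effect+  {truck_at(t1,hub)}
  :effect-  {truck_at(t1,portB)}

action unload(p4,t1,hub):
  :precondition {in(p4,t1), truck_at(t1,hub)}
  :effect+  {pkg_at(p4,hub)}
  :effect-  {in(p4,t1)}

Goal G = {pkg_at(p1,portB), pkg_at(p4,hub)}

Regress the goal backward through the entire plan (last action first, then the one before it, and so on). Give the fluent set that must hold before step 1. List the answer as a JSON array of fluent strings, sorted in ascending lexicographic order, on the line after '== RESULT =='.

Work backward from the goal:
  through step 2 (unload(p4,t1,hub)): drop {pkg_at(p4,hub)}, keep {pkg_at(p1,portB)}, require {in(p4,t1), truck_at(t1,hub)}
    → {in(p4,t1), pkg_at(p1,portB), truck_at(t1,hub)}
  through step 1 (drive(t1,portB,hub)): drop {truck_at(t1,hub)}, keep {in(p4,t1), pkg_at(p1,portB)}, require {truck_at(t1,portB)}
    → {in(p4,t1), pkg_at(p1,portB), truck_at(t1,portB)}

== RESULT ==
["in(p4,t1)", "pkg_at(p1,portB)", "truck_at(t1,portB)"]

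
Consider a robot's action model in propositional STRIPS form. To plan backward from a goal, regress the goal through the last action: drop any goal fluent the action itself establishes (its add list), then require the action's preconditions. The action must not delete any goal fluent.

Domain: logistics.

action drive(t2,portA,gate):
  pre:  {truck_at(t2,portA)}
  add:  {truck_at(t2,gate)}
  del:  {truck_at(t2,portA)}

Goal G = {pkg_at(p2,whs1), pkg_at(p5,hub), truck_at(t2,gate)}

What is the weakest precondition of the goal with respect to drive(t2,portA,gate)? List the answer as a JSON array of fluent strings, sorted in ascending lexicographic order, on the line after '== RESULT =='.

Compute (G \ add) ∪ pre:
  G ∩ del = {}  (empty — regression defined)
  G \ add = {pkg_at(p2,whs1), pkg_at(p5,hub), truck_at(t2,gate)} \ {truck_at(t2,gate)} = {pkg_at(p2,whs1), pkg_at(p5,hub)}
  ∪ pre   = {pkg_at(p2,whs1), pkg_at(p5,hub)} ∪ {truck_at(t2,portA)}
          = {pkg_at(p2,whs1), pkg_at(p5,hub), truck_at(t2,portA)}

== RESULT ==
["pkg_at(p2,whs1)", "pkg_at(p5,hub)", "truck_at(t2,portA)"]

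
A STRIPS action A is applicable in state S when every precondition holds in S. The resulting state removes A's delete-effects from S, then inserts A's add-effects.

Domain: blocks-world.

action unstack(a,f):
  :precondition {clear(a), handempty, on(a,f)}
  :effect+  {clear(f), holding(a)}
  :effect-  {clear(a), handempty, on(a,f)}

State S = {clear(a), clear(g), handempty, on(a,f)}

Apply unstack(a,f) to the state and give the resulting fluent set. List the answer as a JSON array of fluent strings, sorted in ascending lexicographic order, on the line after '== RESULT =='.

Compute (S \ del) ∪ add:
  pre ⊆ S: {clear(a), handempty, on(a,f)} ⊆ S  — applicable
  S \ del = {clear(g)}
  ∪ add   = {clear(f), clear(g), holding(a)}

== RESULT ==
["clear(f)", "clear(g)", "holding(a)"]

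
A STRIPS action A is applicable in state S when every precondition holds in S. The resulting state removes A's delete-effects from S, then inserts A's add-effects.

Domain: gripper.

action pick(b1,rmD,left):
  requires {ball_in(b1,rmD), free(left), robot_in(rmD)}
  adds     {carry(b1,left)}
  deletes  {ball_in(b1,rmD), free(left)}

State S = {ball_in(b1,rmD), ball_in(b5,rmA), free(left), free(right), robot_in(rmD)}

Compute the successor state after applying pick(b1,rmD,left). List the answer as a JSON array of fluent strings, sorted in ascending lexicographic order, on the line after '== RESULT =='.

Progress:
  pre ⊆ S: {ball_in(b1,rmD), free(left), robot_in(rmD)} ⊆ S  — applicable
  S \ del = {ball_in(b5,rmA), free(right), robot_in(rmD)}
  ∪ add   = {ball_in(b5,rmA), carry(b1,left), free(right), robot_in(rmD)}

== RESULT ==
["ball_in(b5,rmA)", "carry(b1,left)", "free(right)", "robot_in(rmD)"]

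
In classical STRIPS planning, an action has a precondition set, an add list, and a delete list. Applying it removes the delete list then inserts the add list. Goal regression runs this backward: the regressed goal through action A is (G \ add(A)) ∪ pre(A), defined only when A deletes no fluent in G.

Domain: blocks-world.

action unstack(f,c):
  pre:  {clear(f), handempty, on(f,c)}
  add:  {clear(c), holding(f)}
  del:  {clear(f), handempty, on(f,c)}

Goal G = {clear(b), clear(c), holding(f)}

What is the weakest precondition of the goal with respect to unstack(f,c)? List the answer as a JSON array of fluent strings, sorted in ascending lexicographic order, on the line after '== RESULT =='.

Regress:
  G ∩ del = {}  (empty — regression defined)
  G \ add = {clear(b), clear(c), holding(f)} \ {clear(c), holding(f)} = {clear(b)}
  ∪ pre   = {clear(b)} ∪ {clear(f), handempty, on(f,c)}
          = {clear(b), clear(f), handempty, on(f,c)}

== RESULT ==
["clear(b)", "clear(f)", "handempty", "on(f,c)"]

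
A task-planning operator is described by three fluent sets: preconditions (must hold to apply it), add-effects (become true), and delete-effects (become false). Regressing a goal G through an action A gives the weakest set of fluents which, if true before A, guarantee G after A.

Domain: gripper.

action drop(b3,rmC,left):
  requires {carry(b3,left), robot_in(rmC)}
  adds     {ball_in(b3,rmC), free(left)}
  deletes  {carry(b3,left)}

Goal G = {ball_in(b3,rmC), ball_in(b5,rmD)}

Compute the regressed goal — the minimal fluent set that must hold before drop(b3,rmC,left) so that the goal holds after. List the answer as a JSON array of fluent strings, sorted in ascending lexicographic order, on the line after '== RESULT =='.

Regress:
  G ∩ del = {}  (empty — regression defined)
  G \ add = {ball_in(b3,rmC), ball_in(b5,rmD)} \ {ball_in(b3,rmC), free(left)} = {ball_in(b5,rmD)}
  ∪ pre   = {ball_in(b5,rmD)} ∪ {carry(b3,left), robot_in(rmC)}
          = {ball_in(b5,rmD), carry(b3,left), robot_in(rmC)}

== RESULT ==
["ball_in(b5,rmD)", "carry(b3,left)", "robot_in(rmC)"]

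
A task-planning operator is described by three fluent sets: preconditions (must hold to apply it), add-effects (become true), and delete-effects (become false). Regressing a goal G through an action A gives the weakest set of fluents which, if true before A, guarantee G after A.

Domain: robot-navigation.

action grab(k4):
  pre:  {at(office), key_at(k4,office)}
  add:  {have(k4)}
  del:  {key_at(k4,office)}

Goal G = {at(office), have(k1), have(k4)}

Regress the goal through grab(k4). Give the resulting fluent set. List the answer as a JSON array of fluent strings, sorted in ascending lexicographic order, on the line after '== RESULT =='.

Regress:
  G ∩ del = {}  (empty — regression defined)
  G \ add = {at(office), have(k1), have(k4)} \ {have(k4)} = {at(office), have(k1)}
  ∪ pre   = {at(office), have(k1)} ∪ {at(office), key_at(k4,office)}
          = {at(office), have(k1), key_at(k4,office)}

== RESULT ==
["at(office)", "have(k1)", "key_at(k4,office)"]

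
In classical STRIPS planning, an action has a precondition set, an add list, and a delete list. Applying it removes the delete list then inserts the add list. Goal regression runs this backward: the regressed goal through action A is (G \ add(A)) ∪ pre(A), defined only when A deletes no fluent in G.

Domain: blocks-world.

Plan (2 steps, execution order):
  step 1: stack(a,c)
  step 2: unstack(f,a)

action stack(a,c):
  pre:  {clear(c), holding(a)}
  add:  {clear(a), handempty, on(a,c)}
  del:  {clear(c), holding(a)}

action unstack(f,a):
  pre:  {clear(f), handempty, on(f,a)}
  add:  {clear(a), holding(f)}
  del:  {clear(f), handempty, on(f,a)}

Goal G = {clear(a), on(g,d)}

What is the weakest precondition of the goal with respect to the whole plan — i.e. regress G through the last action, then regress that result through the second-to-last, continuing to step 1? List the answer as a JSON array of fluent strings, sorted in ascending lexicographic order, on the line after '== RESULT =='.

Regress step by step:
  through step 2 (unstack(f,a)): drop {clear(a)}, keep {on(g,d)}, require {clear(f), handempty, on(f,a)}
    → {clear(f), handempty, on(f,a), on(g,d)}
  through step 1 (stack(a,c)): drop {handempty}, keep {clear(f), on(f,a), on(g,d)}, require {clear(c), holding(a)}
    → {clear(c), clear(f), holding(a), on(f,a), on(g,d)}

== RESULT ==
["clear(c)", "clear(f)", "holding(a)", "on(f,a)", "on(g,d)"]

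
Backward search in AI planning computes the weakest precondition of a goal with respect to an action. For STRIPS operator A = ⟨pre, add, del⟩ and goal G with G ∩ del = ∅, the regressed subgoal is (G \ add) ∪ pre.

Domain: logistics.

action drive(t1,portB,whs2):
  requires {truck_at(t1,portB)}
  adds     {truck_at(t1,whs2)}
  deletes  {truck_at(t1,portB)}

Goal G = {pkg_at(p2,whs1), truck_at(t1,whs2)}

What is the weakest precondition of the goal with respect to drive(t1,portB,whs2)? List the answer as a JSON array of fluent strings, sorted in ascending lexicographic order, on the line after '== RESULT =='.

Compute (G \ add) ∪ pre:
  G ∩ del = {}  (empty — regression defined)
  G \ add = {pkg_at(p2,whs1), truck_at(t1,whs2)} \ {truck_at(t1,whs2)} = {pkg_at(p2,whs1)}
  ∪ pre   = {pkg_at(p2,whs1)} ∪ {truck_at(t1,portB)}
          = {pkg_at(p2,whs1), truck_at(t1,portB)}

== RESULT ==
["pkg_at(p2,whs1)", "truck_at(t1,portB)"]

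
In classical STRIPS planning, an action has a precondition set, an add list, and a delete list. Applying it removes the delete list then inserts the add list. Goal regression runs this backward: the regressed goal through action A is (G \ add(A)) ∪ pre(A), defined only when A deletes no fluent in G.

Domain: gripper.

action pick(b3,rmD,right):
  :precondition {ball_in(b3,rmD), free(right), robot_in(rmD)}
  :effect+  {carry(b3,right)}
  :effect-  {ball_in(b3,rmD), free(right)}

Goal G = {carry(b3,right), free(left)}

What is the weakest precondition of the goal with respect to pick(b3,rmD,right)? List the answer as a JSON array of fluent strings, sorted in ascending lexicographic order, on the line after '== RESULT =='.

Compute (G \ add) ∪ pre:
  G ∩ del = {}  (empty — regression defined)
  G \ add = {carry(b3,right), free(left)} \ {carry(b3,right)} = {free(left)}
  ∪ pre   = {free(left)} ∪ {ball_in(b3,rmD), free(right), robot_in(rmD)}
          = {ball_in(b3,rmD), free(left), free(right), robot_in(rmD)}

== RESULT ==
["ball_in(b3,rmD)", "free(left)", "free(right)", "robot_in(rmD)"]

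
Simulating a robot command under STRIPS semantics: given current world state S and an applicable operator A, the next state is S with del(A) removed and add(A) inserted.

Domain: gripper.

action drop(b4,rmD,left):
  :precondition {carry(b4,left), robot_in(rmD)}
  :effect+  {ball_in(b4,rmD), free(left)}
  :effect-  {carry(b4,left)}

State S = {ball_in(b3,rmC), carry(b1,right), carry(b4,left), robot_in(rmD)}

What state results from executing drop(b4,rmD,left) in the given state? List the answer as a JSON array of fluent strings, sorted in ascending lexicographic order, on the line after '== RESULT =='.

Compute (S \ del) ∪ add:
  pre ⊆ S: {carry(b4,left), robot_in(rmD)} ⊆ S  — applicable
  S \ del = {ball_in(b3,rmC), carry(b1,right), robot_in(rmD)}
  ∪ add   = {ball_in(b3,rmC), ball_in(b4,rmD), carry(b1,right), free(left), robot_in(rmD)}

== RESULT ==
["ball_in(b3,rmC)", "ball_in(b4,rmD)", "carry(b1,right)", "free(left)", "robot_in(rmD)"]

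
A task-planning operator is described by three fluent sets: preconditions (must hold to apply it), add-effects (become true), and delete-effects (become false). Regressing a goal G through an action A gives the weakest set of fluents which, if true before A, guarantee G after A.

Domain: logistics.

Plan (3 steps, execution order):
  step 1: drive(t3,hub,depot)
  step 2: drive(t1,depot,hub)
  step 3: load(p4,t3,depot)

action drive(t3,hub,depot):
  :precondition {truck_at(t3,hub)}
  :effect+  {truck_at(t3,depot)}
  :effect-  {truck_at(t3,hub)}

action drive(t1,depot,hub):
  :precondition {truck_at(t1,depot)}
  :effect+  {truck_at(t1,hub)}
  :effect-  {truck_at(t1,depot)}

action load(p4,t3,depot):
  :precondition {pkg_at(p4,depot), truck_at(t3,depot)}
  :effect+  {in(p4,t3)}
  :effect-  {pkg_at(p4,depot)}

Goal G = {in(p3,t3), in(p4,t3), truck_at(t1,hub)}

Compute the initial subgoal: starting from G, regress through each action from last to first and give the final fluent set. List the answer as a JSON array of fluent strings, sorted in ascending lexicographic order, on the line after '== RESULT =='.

Work backward from the goal:
  through step 3 (load(p4,t3,depot)): drop {in(p4,t3)}, keep {in(p3,t3), truck_at(t1,hub)}, require {pkg_at(p4,depot), truck_at(t3,depot)}
    → {in(p3,t3), pkg_at(p4,depot), truck_at(t1,hub), truck_at(t3,depot)}
  through step 2 (drive(t1,depot,hub)): drop {truck_at(t1,hub)}, keep {in(p3,t3), pkg_at(p4,depot), truck_at(t3,depot)}, require {truck_at(t1,depot)}
    → {in(p3,t3), pkg_at(p4,depot), truck_at(t1,depot), truck_at(t3,depot)}
  through step 1 (drive(t3,hub,depot)): drop {truck_at(t3,depot)}, keep {in(p3,t3), pkg_at(p4,depot), truck_at(t1,depot)}, require {truck_at(t3,hub)}
    → {in(p3,t3), pkg_at(p4,depot), truck_at(t1,depot), truck_at(t3,hub)}

== RESULT ==
["in(p3,t3)", "pkg_at(p4,depot)", "truck_at(t1,depot)", "truck_at(t3,hub)"]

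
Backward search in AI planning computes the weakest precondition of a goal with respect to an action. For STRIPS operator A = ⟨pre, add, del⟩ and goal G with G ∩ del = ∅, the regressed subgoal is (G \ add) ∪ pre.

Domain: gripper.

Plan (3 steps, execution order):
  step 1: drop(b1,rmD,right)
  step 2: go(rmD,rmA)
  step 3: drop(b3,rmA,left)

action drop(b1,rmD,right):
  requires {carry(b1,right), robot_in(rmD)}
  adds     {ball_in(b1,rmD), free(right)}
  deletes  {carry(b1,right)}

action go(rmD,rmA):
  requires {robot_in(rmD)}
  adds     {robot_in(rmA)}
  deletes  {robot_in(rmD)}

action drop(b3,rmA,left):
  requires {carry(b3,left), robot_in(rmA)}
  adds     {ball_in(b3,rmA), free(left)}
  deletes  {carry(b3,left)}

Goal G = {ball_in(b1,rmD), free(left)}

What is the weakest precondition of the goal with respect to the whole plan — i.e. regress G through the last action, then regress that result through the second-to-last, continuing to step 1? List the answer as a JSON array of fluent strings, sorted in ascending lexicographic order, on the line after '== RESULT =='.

Work backward from the goal:
  through step 3 (drop(b3,rmA,left)): drop {free(left)}, keep {ball_in(b1,rmD)}, require {carry(b3,left), robot_in(rmA)}
    → {ball_in(b1,rmD), carry(b3,left), robot_in(rmA)}
  through step 2 (go(rmD,rmA)): drop {robot_in(rmA)}, keep {ball_in(b1,rmD), carry(b3,left)}, require {robot_in(rmD)}
    → {ball_in(b1,rmD), carry(b3,left), robot_in(rmD)}
  through step 1 (drop(b1,rmD,right)): drop {ball_in(b1,rmD)}, keep {carry(b3,left), robot_in(rmD)}, require {carry(b1,right), robot_in(rmD)}
    → {carry(b1,right), carry(b3,left), robot_in(rmD)}

== RESULT ==
["carry(b1,right)", "carry(b3,left)", "robot_in(rmD)"]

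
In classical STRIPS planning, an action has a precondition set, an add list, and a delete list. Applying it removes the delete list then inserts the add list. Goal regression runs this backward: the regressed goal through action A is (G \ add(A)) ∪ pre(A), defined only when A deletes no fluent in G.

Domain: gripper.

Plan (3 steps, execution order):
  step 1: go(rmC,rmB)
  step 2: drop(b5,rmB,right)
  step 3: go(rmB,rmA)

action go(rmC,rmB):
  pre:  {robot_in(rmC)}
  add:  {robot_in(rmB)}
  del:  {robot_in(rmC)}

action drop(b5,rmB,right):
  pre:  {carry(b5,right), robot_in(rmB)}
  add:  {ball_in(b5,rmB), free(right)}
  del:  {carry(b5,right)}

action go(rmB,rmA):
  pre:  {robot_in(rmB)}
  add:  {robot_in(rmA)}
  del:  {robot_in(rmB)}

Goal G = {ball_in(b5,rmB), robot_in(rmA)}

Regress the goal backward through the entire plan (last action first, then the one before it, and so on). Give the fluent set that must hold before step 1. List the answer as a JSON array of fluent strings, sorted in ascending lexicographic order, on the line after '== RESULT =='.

Work backward from the goal:
  through step 3 (go(rmB,rmA)): drop {robot_in(rmA)}, keep {ball_in(b5,rmB)}, require {robot_in(rmB)}
    → {ball_in(b5,rmB), robot_in(rmB)}
  through step 2 (drop(b5,rmB,right)): drop {ball_in(b5,rmB)}, keep {robot_in(rmB)}, require {carry(b5,right), robot_in(rmB)}
    → {carry(b5,right), robot_in(rmB)}
  through step 1 (go(rmC,rmB)): drop {robot_in(rmB)}, keep {carry(b5,right)}, require {robot_in(rmC)}
    → {carry(b5,right), robot_in(rmC)}

== RESULT ==
["carry(b5,right)", "robot_in(rmC)"]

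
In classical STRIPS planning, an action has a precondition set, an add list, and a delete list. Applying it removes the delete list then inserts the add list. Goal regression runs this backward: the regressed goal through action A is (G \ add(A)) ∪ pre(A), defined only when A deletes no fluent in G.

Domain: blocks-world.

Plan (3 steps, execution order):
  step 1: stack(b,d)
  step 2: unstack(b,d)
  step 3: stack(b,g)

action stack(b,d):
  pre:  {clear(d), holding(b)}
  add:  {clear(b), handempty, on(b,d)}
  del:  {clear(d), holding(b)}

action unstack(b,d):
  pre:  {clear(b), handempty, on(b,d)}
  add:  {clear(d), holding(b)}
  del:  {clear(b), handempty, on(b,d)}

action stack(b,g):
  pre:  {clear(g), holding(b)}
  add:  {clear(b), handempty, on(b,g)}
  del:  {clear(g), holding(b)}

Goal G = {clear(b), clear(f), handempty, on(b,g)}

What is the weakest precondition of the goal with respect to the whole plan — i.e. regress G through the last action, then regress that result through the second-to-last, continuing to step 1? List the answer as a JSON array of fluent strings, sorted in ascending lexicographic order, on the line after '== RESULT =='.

Regress step by step:
  through step 3 (stack(b,g)): drop {clear(b), handempty, on(b,g)}, keep {clear(f)}, require {clear(g), holding(b)}
    → {clear(f), clear(g), holding(b)}
  through step 2 (unstack(b,d)): drop {holding(b)}, keep {clear(f), clear(g)}, require {clear(b), handempty, on(b,d)}
    → {clear(b), clear(f), clear(g), handempty, on(b,d)}
  through step 1 (stack(b,d)): drop {clear(b), handempty, on(b,d)}, keep {clear(f), clear(g)}, require {clear(d), holding(b)}
    → {clear(d), clear(f), clear(g), holding(b)}

== RESULT ==
["clear(d)", "clear(f)", "clear(g)", "holding(b)"]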